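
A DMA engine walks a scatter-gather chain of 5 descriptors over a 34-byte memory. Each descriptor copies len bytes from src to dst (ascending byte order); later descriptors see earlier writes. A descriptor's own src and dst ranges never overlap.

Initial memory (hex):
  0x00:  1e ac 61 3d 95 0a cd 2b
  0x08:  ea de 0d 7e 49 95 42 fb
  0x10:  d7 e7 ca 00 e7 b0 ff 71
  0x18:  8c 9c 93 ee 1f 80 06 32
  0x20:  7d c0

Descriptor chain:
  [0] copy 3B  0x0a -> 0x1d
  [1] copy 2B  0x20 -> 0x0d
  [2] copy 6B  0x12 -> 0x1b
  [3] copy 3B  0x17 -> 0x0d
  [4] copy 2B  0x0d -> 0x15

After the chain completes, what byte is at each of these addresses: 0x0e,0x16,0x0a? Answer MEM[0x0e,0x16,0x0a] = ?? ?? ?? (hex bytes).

MEM[0x0e,0x16,0x0a] = 8c 8c 0d

  after D0: wrote 3B at 0x1d = 0d7e49
  after D1: wrote 2B at 0x0d = 7dc0
  after D2: wrote 6B at 0x1b = ca00e7b0ff71
  after D3: wrote 3B at 0x0d = 718c9c
  after D4: wrote 2B at 0x15 = 718c
query mem[0x0e]=0x8c, mem[0x16]=0x8c, mem[0x0a]=0x0d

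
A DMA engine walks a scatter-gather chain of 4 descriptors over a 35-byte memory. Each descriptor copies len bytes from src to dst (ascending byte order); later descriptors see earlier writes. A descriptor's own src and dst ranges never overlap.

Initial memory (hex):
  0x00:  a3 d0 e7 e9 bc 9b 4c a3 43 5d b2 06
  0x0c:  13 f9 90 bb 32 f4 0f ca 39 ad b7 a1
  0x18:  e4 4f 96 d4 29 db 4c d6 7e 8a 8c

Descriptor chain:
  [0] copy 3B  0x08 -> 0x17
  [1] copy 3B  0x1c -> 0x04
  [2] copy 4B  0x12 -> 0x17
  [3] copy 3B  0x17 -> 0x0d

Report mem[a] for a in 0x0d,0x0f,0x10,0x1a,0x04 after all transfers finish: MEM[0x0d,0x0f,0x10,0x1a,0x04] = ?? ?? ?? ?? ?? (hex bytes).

D0: mem[0x17..0x19] <- [43 5d b2]
D1: mem[0x04..0x06] <- [29 db 4c]
D2: mem[0x17..0x1a] <- [0f ca 39 ad]
D3: mem[0x0d..0x0f] <- [0f ca 39]
query mem[0x0d]=0x0f, mem[0x0f]=0x39, mem[0x10]=0x32, mem[0x1a]=0xad, mem[0x04]=0x29

MEM[0x0d,0x0f,0x10,0x1a,0x04] = 0f 39 32 ad 29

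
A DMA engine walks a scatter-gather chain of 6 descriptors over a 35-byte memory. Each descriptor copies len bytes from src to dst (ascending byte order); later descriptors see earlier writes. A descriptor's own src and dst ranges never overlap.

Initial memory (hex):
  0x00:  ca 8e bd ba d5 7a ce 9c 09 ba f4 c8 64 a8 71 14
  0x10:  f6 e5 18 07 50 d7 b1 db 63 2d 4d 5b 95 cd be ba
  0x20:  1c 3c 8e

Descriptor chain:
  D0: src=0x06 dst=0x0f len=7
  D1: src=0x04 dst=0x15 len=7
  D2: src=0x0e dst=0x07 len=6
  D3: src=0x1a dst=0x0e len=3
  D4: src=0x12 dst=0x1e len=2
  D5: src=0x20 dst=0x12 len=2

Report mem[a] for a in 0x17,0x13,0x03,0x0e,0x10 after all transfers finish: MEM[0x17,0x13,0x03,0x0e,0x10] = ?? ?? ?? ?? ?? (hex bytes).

MEM[0x17,0x13,0x03,0x0e,0x10] = ce 3c ba ba 95

D0: mem[0x0f..0x15] <- [ce 9c 09 ba f4 c8 64]
D1: mem[0x15..0x1b] <- [d5 7a ce 9c 09 ba f4]
D2: mem[0x07..0x0c] <- [71 ce 9c 09 ba f4]
D3: mem[0x0e..0x10] <- [ba f4 95]
D4: mem[0x1e..0x1f] <- [ba f4]
D5: mem[0x12..0x13] <- [1c 3c]
query mem[0x17]=0xce, mem[0x13]=0x3c, mem[0x03]=0xba, mem[0x0e]=0xba, mem[0x10]=0x95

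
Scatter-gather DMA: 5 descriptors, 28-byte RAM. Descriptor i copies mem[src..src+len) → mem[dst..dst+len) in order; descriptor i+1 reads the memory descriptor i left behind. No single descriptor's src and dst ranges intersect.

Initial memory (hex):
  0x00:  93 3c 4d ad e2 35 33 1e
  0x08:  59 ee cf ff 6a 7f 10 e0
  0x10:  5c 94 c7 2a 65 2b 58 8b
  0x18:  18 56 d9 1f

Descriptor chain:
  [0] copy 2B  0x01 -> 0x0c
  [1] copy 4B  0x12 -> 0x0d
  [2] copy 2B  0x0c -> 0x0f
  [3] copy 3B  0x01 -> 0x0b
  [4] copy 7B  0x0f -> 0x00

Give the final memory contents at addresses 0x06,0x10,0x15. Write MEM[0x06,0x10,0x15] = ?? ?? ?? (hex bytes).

D0: mem[0x0c..0x0d] <- [3c 4d]
D1: mem[0x0d..0x10] <- [c7 2a 65 2b]
D2: mem[0x0f..0x10] <- [3c c7]
D3: mem[0x0b..0x0d] <- [3c 4d ad]
D4: mem[0x00..0x06] <- [3c c7 94 c7 2a 65 2b]
query mem[0x06]=0x2b, mem[0x10]=0xc7, mem[0x15]=0x2b

MEM[0x06,0x10,0x15] = 2b c7 2b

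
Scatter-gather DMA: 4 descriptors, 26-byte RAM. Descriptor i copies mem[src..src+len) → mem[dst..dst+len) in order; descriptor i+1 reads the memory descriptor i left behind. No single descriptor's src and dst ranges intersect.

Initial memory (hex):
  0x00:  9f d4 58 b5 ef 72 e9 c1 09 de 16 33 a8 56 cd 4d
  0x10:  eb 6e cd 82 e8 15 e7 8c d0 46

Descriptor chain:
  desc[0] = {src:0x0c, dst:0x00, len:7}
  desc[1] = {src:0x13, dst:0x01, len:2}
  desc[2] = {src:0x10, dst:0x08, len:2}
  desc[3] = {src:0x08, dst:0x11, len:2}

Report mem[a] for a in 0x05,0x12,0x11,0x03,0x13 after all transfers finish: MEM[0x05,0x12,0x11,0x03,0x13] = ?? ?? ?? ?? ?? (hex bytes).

D0: mem[0x00..0x06] <- [a8 56 cd 4d eb 6e cd]
D1: mem[0x01..0x02] <- [82 e8]
D2: mem[0x08..0x09] <- [eb 6e]
D3: mem[0x11..0x12] <- [eb 6e]
query mem[0x05]=0x6e, mem[0x12]=0x6e, mem[0x11]=0xeb, mem[0x03]=0x4d, mem[0x13]=0x82

MEM[0x05,0x12,0x11,0x03,0x13] = 6e 6e eb 4d 82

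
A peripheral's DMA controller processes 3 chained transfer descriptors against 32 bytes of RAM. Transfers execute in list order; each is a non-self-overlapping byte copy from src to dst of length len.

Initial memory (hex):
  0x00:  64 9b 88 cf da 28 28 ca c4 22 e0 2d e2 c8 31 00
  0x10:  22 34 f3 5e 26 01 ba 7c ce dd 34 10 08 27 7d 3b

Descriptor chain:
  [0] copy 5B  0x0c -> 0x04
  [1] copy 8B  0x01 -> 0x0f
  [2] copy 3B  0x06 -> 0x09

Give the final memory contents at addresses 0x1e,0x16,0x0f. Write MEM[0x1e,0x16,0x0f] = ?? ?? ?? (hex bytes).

MEM[0x1e,0x16,0x0f] = 7d 22 9b

D0: mem[0x04..0x08] <- [e2 c8 31 00 22]
D1: mem[0x0f..0x16] <- [9b 88 cf e2 c8 31 00 22]
D2: mem[0x09..0x0b] <- [31 00 22]
query mem[0x1e]=0x7d, mem[0x16]=0x22, mem[0x0f]=0x9b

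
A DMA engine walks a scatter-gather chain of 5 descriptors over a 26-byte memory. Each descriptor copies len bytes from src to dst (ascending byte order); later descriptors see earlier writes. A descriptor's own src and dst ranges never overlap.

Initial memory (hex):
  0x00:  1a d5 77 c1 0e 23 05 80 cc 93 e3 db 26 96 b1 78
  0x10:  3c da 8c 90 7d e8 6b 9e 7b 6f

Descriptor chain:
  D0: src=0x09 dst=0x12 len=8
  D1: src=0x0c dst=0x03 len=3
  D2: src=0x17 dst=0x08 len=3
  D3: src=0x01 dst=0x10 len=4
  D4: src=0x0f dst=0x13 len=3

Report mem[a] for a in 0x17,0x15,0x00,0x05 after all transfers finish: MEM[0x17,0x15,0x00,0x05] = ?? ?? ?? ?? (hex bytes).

MEM[0x17,0x15,0x00,0x05] = b1 77 1a b1

[0] 0x09->0x12 len=8 : 93 e3 db 26 96 b1 78 3c
[1] 0x0c->0x03 len=3 : 26 96 b1
[2] 0x17->0x08 len=3 : b1 78 3c
[3] 0x01->0x10 len=4 : d5 77 26 96
[4] 0x0f->0x13 len=3 : 78 d5 77
query mem[0x17]=0xb1, mem[0x15]=0x77, mem[0x00]=0x1a, mem[0x05]=0xb1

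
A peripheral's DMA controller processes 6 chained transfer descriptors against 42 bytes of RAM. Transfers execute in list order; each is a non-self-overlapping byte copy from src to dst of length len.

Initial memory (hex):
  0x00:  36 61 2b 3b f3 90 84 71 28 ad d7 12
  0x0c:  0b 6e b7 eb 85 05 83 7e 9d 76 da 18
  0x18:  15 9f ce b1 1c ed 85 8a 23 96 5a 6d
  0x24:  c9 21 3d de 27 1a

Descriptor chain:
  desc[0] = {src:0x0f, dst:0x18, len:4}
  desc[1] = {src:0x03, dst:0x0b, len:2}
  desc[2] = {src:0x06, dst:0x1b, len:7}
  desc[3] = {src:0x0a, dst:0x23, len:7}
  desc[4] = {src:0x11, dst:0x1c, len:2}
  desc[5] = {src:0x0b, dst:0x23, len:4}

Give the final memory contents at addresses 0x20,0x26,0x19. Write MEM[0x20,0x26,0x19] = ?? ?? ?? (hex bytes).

[0] 0x0f->0x18 len=4 : eb 85 05 83
[1] 0x03->0x0b len=2 : 3b f3
[2] 0x06->0x1b len=7 : 84 71 28 ad d7 3b f3
[3] 0x0a->0x23 len=7 : d7 3b f3 6e b7 eb 85
[4] 0x11->0x1c len=2 : 05 83
[5] 0x0b->0x23 len=4 : 3b f3 6e b7
query mem[0x20]=0x3b, mem[0x26]=0xb7, mem[0x19]=0x85

MEM[0x20,0x26,0x19] = 3b b7 85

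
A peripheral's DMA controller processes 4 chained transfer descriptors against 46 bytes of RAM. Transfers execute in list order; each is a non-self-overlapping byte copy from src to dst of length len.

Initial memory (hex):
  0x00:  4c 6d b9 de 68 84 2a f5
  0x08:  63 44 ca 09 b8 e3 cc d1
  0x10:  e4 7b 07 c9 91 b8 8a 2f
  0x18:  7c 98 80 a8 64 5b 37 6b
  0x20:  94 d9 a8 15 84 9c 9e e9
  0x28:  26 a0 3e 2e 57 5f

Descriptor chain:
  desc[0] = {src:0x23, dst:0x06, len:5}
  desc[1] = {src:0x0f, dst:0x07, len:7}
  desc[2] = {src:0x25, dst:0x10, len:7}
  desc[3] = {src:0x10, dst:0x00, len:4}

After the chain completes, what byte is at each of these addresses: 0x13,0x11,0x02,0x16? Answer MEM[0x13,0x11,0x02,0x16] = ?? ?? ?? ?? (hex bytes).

MEM[0x13,0x11,0x02,0x16] = 26 9e e9 2e

[0] 0x23->0x06 len=5 : 15 84 9c 9e e9
[1] 0x0f->0x07 len=7 : d1 e4 7b 07 c9 91 b8
[2] 0x25->0x10 len=7 : 9c 9e e9 26 a0 3e 2e
[3] 0x10->0x00 len=4 : 9c 9e e9 26
query mem[0x13]=0x26, mem[0x11]=0x9e, mem[0x02]=0xe9, mem[0x16]=0x2e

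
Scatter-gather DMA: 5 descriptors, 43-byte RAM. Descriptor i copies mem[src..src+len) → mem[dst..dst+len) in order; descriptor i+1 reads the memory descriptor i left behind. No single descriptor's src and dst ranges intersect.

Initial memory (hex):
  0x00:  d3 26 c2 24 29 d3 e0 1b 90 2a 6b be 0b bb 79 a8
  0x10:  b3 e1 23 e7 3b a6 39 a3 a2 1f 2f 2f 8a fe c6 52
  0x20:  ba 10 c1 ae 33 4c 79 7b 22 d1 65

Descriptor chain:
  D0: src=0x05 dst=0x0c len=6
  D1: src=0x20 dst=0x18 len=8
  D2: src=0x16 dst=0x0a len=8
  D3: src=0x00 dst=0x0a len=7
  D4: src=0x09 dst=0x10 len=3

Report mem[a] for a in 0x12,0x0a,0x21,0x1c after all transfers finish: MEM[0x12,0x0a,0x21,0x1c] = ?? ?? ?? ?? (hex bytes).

MEM[0x12,0x0a,0x21,0x1c] = 26 d3 10 33

  after D0: wrote 6B at 0x0c = d3e01b902a6b
  after D1: wrote 8B at 0x18 = ba10c1ae334c797b
  after D2: wrote 8B at 0x0a = 39a3ba10c1ae334c
  after D3: wrote 7B at 0x0a = d326c22429d3e0
  after D4: wrote 3B at 0x10 = 2ad326
query mem[0x12]=0x26, mem[0x0a]=0xd3, mem[0x21]=0x10, mem[0x1c]=0x33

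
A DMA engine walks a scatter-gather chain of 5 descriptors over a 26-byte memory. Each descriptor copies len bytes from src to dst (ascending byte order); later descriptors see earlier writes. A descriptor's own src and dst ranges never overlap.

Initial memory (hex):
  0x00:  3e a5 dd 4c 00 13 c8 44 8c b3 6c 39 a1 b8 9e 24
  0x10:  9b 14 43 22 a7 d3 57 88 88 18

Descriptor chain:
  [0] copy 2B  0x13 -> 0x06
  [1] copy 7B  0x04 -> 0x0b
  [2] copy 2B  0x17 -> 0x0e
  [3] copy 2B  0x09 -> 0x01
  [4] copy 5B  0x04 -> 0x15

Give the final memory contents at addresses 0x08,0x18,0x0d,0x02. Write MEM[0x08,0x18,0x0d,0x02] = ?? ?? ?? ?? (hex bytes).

  after D0: wrote 2B at 0x06 = 22a7
  after D1: wrote 7B at 0x0b = 001322a78cb36c
  after D2: wrote 2B at 0x0e = 8888
  after D3: wrote 2B at 0x01 = b36c
  after D4: wrote 5B at 0x15 = 001322a78c
query mem[0x08]=0x8c, mem[0x18]=0xa7, mem[0x0d]=0x22, mem[0x02]=0x6c

MEM[0x08,0x18,0x0d,0x02] = 8c a7 22 6c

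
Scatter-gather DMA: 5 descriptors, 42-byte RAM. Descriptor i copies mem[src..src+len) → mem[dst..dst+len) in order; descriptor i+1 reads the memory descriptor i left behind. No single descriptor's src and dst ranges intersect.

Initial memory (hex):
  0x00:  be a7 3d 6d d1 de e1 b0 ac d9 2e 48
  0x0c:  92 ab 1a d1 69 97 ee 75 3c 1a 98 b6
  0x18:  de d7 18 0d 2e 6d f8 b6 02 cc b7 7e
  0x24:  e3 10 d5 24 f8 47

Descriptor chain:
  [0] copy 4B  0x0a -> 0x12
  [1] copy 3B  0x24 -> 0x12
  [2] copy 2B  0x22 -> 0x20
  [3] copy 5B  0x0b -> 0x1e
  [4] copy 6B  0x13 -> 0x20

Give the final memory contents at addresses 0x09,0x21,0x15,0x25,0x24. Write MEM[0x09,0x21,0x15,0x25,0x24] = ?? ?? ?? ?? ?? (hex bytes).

MEM[0x09,0x21,0x15,0x25,0x24] = d9 d5 ab de b6

D0: mem[0x12..0x15] <- [2e 48 92 ab]
D1: mem[0x12..0x14] <- [e3 10 d5]
D2: mem[0x20..0x21] <- [b7 7e]
D3: mem[0x1e..0x22] <- [48 92 ab 1a d1]
D4: mem[0x20..0x25] <- [10 d5 ab 98 b6 de]
query mem[0x09]=0xd9, mem[0x21]=0xd5, mem[0x15]=0xab, mem[0x25]=0xde, mem[0x24]=0xb6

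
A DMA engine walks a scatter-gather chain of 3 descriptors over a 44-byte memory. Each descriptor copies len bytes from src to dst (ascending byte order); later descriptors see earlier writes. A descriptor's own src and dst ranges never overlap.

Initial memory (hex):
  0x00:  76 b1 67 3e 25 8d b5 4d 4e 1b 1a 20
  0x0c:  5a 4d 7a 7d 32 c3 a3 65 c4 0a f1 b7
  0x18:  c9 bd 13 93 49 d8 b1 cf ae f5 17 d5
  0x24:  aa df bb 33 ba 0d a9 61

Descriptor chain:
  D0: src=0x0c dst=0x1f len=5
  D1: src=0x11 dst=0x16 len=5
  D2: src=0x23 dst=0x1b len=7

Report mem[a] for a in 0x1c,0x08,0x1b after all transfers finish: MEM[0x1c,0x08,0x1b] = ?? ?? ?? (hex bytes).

MEM[0x1c,0x08,0x1b] = aa 4e 32

#0 dst[0x1f+5] := {0x5a,0x4d,0x7a,0x7d,0x32}
#1 dst[0x16+5] := {0xc3,0xa3,0x65,0xc4,0x0a}
#2 dst[0x1b+7] := {0x32,0xaa,0xdf,0xbb,0x33,0xba,0x0d}
query mem[0x1c]=0xaa, mem[0x08]=0x4e, mem[0x1b]=0x32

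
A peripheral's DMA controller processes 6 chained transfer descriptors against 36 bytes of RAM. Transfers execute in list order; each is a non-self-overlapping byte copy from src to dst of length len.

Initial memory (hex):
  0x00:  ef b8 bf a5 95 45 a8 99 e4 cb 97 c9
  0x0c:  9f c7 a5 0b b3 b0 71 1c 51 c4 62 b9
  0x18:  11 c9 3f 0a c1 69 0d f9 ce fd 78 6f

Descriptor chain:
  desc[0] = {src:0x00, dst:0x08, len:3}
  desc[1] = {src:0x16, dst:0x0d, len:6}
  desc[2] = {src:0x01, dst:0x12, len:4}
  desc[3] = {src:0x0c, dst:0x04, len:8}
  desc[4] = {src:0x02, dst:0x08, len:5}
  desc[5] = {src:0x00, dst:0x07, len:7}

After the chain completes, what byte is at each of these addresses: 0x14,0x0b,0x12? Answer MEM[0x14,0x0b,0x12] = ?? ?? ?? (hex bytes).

MEM[0x14,0x0b,0x12] = a5 9f b8

  after D0: wrote 3B at 0x08 = efb8bf
  after D1: wrote 6B at 0x0d = 62b911c93f0a
  after D2: wrote 4B at 0x12 = b8bfa595
  after D3: wrote 8B at 0x04 = 9f62b911c93fb8bf
  after D4: wrote 5B at 0x08 = bfa59f62b9
  after D5: wrote 7B at 0x07 = efb8bfa59f62b9
query mem[0x14]=0xa5, mem[0x0b]=0x9f, mem[0x12]=0xb8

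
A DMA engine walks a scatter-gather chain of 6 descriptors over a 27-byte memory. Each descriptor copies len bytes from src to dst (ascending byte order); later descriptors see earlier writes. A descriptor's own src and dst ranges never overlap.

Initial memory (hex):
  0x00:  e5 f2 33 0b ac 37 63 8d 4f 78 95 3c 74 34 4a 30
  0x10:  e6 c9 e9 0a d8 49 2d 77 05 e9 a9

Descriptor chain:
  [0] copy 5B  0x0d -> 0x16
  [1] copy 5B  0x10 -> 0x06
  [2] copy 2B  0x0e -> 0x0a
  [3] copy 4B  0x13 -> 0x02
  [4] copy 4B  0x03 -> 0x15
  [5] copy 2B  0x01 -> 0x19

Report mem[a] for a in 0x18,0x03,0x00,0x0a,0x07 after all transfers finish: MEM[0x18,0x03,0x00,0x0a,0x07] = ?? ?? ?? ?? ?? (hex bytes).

MEM[0x18,0x03,0x00,0x0a,0x07] = e6 d8 e5 4a c9

  after D0: wrote 5B at 0x16 = 344a30e6c9
  after D1: wrote 5B at 0x06 = e6c9e90ad8
  after D2: wrote 2B at 0x0a = 4a30
  after D3: wrote 4B at 0x02 = 0ad84934
  after D4: wrote 4B at 0x15 = d84934e6
  after D5: wrote 2B at 0x19 = f20a
query mem[0x18]=0xe6, mem[0x03]=0xd8, mem[0x00]=0xe5, mem[0x0a]=0x4a, mem[0x07]=0xc9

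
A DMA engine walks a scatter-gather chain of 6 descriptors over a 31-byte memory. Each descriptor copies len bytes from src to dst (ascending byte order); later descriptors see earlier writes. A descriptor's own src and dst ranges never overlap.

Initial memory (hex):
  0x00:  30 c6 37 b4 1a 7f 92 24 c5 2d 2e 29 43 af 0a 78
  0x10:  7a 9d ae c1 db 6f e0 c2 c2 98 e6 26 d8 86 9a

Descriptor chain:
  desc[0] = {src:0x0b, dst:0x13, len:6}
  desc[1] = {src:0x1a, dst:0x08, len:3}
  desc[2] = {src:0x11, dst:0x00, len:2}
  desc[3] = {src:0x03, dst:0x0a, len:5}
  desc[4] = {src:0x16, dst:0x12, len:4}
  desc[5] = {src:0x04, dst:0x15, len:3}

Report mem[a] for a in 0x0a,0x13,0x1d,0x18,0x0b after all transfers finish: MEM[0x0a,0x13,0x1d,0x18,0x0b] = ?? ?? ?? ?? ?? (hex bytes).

#0 dst[0x13+6] := {0x29,0x43,0xaf,0x0a,0x78,0x7a}
#1 dst[0x08+3] := {0xe6,0x26,0xd8}
#2 dst[0x00+2] := {0x9d,0xae}
#3 dst[0x0a+5] := {0xb4,0x1a,0x7f,0x92,0x24}
#4 dst[0x12+4] := {0x0a,0x78,0x7a,0x98}
#5 dst[0x15+3] := {0x1a,0x7f,0x92}
query mem[0x0a]=0xb4, mem[0x13]=0x78, mem[0x1d]=0x86, mem[0x18]=0x7a, mem[0x0b]=0x1a

MEM[0x0a,0x13,0x1d,0x18,0x0b] = b4 78 86 7a 1a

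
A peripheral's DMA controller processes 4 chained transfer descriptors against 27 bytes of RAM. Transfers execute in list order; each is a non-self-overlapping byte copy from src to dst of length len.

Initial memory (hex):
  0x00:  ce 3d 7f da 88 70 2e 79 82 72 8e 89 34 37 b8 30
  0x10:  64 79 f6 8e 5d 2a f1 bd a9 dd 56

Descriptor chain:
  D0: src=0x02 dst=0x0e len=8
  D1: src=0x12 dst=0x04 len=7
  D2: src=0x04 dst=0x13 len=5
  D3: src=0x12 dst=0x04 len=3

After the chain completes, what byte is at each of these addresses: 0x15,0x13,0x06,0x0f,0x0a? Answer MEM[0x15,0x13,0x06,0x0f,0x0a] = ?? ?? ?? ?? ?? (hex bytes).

[0] 0x02->0x0e len=8 : 7f da 88 70 2e 79 82 72
[1] 0x12->0x04 len=7 : 2e 79 82 72 f1 bd a9
[2] 0x04->0x13 len=5 : 2e 79 82 72 f1
[3] 0x12->0x04 len=3 : 2e 2e 79
query mem[0x15]=0x82, mem[0x13]=0x2e, mem[0x06]=0x79, mem[0x0f]=0xda, mem[0x0a]=0xa9

MEM[0x15,0x13,0x06,0x0f,0x0a] = 82 2e 79 da a9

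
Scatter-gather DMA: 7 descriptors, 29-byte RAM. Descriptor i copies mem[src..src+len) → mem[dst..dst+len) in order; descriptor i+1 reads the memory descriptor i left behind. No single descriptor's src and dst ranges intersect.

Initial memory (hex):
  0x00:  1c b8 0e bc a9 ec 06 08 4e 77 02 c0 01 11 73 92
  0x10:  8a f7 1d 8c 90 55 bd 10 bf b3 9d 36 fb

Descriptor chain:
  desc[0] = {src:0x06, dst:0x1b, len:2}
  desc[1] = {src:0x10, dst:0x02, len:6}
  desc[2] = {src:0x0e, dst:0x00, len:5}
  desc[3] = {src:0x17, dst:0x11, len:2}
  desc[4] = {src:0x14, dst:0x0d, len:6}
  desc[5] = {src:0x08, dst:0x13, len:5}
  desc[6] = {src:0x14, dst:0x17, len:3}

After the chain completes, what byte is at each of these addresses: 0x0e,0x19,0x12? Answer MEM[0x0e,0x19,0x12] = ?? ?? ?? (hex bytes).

[0] 0x06->0x1b len=2 : 06 08
[1] 0x10->0x02 len=6 : 8a f7 1d 8c 90 55
[2] 0x0e->0x00 len=5 : 73 92 8a f7 1d
[3] 0x17->0x11 len=2 : 10 bf
[4] 0x14->0x0d len=6 : 90 55 bd 10 bf b3
[5] 0x08->0x13 len=5 : 4e 77 02 c0 01
[6] 0x14->0x17 len=3 : 77 02 c0
query mem[0x0e]=0x55, mem[0x19]=0xc0, mem[0x12]=0xb3

MEM[0x0e,0x19,0x12] = 55 c0 b3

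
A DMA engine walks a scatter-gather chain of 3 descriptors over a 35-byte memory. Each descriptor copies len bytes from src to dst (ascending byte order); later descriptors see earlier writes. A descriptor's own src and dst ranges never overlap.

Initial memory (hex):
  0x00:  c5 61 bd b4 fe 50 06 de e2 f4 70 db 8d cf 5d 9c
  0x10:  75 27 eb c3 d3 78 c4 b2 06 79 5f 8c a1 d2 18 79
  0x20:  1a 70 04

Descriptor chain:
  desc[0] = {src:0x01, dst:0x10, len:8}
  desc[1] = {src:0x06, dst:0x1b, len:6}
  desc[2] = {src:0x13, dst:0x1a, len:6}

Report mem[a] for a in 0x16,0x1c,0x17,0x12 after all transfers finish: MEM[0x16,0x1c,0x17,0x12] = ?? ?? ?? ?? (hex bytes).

D0: mem[0x10..0x17] <- [61 bd b4 fe 50 06 de e2]
D1: mem[0x1b..0x20] <- [06 de e2 f4 70 db]
D2: mem[0x1a..0x1f] <- [fe 50 06 de e2 06]
query mem[0x16]=0xde, mem[0x1c]=0x06, mem[0x17]=0xe2, mem[0x12]=0xb4

MEM[0x16,0x1c,0x17,0x12] = de 06 e2 b4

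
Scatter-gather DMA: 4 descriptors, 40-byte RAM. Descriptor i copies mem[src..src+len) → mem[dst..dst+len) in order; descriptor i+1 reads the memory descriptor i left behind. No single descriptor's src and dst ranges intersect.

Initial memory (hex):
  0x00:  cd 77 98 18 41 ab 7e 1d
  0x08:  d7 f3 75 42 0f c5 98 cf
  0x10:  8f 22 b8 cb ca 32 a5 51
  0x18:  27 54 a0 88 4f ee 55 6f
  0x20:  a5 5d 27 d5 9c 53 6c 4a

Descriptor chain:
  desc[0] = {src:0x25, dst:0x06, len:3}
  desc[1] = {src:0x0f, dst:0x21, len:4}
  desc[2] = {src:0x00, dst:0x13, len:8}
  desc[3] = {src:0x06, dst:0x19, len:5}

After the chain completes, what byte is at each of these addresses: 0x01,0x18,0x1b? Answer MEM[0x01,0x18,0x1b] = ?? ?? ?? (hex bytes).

#0 dst[0x06+3] := {0x53,0x6c,0x4a}
#1 dst[0x21+4] := {0xcf,0x8f,0x22,0xb8}
#2 dst[0x13+8] := {0xcd,0x77,0x98,0x18,0x41,0xab,0x53,0x6c}
#3 dst[0x19+5] := {0x53,0x6c,0x4a,0xf3,0x75}
query mem[0x01]=0x77, mem[0x18]=0xab, mem[0x1b]=0x4a

MEM[0x01,0x18,0x1b] = 77 ab 4a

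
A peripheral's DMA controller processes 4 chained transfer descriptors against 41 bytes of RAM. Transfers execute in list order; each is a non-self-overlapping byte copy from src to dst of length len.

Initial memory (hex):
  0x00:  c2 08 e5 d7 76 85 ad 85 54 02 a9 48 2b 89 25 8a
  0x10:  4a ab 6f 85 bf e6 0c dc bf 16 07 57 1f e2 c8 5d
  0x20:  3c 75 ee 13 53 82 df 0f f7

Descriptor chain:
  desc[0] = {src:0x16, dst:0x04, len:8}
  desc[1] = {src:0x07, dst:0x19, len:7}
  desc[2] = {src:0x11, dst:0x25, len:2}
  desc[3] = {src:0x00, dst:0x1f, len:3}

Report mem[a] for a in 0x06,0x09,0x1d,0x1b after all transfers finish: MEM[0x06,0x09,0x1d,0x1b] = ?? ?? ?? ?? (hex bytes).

#0 dst[0x04+8] := {0x0c,0xdc,0xbf,0x16,0x07,0x57,0x1f,0xe2}
#1 dst[0x19+7] := {0x16,0x07,0x57,0x1f,0xe2,0x2b,0x89}
#2 dst[0x25+2] := {0xab,0x6f}
#3 dst[0x1f+3] := {0xc2,0x08,0xe5}
query mem[0x06]=0xbf, mem[0x09]=0x57, mem[0x1d]=0xe2, mem[0x1b]=0x57

MEM[0x06,0x09,0x1d,0x1b] = bf 57 e2 57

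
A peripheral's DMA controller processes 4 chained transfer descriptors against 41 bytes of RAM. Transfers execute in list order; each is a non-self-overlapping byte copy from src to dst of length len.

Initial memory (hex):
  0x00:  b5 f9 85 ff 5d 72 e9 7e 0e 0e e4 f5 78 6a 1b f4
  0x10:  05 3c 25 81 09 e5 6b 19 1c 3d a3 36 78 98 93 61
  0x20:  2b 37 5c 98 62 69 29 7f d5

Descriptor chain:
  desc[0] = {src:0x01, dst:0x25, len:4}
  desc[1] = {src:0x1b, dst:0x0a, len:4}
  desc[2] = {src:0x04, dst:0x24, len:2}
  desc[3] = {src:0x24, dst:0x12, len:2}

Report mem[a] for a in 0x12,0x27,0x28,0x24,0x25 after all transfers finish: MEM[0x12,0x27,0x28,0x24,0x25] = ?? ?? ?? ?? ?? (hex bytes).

  after D0: wrote 4B at 0x25 = f985ff5d
  after D1: wrote 4B at 0x0a = 36789893
  after D2: wrote 2B at 0x24 = 5d72
  after D3: wrote 2B at 0x12 = 5d72
query mem[0x12]=0x5d, mem[0x27]=0xff, mem[0x28]=0x5d, mem[0x24]=0x5d, mem[0x25]=0x72

MEM[0x12,0x27,0x28,0x24,0x25] = 5d ff 5d 5d 72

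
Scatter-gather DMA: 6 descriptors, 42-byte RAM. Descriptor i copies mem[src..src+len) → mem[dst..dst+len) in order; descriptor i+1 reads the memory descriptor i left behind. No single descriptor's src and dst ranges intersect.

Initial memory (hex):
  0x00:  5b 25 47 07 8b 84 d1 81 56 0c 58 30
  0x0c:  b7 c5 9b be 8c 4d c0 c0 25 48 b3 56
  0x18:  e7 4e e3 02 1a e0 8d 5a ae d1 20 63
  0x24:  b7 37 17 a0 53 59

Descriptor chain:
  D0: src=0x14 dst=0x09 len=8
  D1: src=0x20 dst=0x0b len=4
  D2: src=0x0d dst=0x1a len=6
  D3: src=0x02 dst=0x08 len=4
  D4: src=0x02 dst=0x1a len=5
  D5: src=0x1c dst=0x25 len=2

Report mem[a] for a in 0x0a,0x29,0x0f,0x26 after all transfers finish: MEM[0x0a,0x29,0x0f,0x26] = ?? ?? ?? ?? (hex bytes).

MEM[0x0a,0x29,0x0f,0x26] = 8b 59 e3 84

D0: mem[0x09..0x10] <- [25 48 b3 56 e7 4e e3 02]
D1: mem[0x0b..0x0e] <- [ae d1 20 63]
D2: mem[0x1a..0x1f] <- [20 63 e3 02 4d c0]
D3: mem[0x08..0x0b] <- [47 07 8b 84]
D4: mem[0x1a..0x1e] <- [47 07 8b 84 d1]
D5: mem[0x25..0x26] <- [8b 84]
query mem[0x0a]=0x8b, mem[0x29]=0x59, mem[0x0f]=0xe3, mem[0x26]=0x84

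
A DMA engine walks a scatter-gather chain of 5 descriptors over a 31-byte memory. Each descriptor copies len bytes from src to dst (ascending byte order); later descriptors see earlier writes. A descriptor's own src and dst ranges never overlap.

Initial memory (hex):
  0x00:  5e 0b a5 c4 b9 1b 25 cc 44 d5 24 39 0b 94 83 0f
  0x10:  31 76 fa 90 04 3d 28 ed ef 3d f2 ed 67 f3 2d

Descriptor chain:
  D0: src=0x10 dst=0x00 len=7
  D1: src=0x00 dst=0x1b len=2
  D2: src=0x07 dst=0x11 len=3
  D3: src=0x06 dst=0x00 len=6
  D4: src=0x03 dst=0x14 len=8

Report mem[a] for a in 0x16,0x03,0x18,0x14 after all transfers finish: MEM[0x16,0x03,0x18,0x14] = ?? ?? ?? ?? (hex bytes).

D0: mem[0x00..0x06] <- [31 76 fa 90 04 3d 28]
D1: mem[0x1b..0x1c] <- [31 76]
D2: mem[0x11..0x13] <- [cc 44 d5]
D3: mem[0x00..0x05] <- [28 cc 44 d5 24 39]
D4: mem[0x14..0x1b] <- [d5 24 39 28 cc 44 d5 24]
query mem[0x16]=0x39, mem[0x03]=0xd5, mem[0x18]=0xcc, mem[0x14]=0xd5

MEM[0x16,0x03,0x18,0x14] = 39 d5 cc d5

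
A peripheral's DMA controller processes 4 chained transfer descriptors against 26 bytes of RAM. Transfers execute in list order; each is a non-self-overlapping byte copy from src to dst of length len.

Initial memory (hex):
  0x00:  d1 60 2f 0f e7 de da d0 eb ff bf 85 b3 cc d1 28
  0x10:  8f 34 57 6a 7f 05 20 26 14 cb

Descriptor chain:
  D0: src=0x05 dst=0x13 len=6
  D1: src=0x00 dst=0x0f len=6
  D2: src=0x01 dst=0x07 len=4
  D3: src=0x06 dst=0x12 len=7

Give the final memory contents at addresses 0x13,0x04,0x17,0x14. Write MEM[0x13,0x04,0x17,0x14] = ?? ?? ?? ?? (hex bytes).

MEM[0x13,0x04,0x17,0x14] = 60 e7 85 2f

D0: mem[0x13..0x18] <- [de da d0 eb ff bf]
D1: mem[0x0f..0x14] <- [d1 60 2f 0f e7 de]
D2: mem[0x07..0x0a] <- [60 2f 0f e7]
D3: mem[0x12..0x18] <- [da 60 2f 0f e7 85 b3]
query mem[0x13]=0x60, mem[0x04]=0xe7, mem[0x17]=0x85, mem[0x14]=0x2f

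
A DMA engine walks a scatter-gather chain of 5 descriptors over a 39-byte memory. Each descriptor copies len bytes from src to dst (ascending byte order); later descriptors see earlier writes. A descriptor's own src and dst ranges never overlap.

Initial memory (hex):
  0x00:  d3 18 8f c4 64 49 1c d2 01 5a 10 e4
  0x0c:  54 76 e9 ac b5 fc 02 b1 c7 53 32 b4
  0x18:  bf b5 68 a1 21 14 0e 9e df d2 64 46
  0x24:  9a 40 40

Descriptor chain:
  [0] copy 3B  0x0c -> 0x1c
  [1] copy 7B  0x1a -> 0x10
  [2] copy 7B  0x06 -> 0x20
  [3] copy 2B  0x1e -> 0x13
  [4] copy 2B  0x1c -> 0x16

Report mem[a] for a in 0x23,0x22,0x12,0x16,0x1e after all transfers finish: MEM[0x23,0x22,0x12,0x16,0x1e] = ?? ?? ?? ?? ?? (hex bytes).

#0 dst[0x1c+3] := {0x54,0x76,0xe9}
#1 dst[0x10+7] := {0x68,0xa1,0x54,0x76,0xe9,0x9e,0xdf}
#2 dst[0x20+7] := {0x1c,0xd2,0x01,0x5a,0x10,0xe4,0x54}
#3 dst[0x13+2] := {0xe9,0x9e}
#4 dst[0x16+2] := {0x54,0x76}
query mem[0x23]=0x5a, mem[0x22]=0x01, mem[0x12]=0x54, mem[0x16]=0x54, mem[0x1e]=0xe9

MEM[0x23,0x22,0x12,0x16,0x1e] = 5a 01 54 54 e9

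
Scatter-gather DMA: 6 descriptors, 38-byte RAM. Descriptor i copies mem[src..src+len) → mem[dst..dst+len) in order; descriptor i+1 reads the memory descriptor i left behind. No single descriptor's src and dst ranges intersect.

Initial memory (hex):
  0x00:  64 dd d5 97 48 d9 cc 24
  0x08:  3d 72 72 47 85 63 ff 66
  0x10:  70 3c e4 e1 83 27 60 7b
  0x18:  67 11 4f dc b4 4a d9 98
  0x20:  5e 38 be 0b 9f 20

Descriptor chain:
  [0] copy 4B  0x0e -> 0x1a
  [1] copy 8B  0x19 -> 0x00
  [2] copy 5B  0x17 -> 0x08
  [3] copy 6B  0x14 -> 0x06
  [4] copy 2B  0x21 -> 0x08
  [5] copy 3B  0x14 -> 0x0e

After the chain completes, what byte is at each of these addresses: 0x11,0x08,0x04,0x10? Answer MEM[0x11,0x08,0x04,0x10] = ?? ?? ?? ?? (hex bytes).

MEM[0x11,0x08,0x04,0x10] = 3c 38 3c 60

D0: mem[0x1a..0x1d] <- [ff 66 70 3c]
D1: mem[0x00..0x07] <- [11 ff 66 70 3c d9 98 5e]
D2: mem[0x08..0x0c] <- [7b 67 11 ff 66]
D3: mem[0x06..0x0b] <- [83 27 60 7b 67 11]
D4: mem[0x08..0x09] <- [38 be]
D5: mem[0x0e..0x10] <- [83 27 60]
query mem[0x11]=0x3c, mem[0x08]=0x38, mem[0x04]=0x3c, mem[0x10]=0x60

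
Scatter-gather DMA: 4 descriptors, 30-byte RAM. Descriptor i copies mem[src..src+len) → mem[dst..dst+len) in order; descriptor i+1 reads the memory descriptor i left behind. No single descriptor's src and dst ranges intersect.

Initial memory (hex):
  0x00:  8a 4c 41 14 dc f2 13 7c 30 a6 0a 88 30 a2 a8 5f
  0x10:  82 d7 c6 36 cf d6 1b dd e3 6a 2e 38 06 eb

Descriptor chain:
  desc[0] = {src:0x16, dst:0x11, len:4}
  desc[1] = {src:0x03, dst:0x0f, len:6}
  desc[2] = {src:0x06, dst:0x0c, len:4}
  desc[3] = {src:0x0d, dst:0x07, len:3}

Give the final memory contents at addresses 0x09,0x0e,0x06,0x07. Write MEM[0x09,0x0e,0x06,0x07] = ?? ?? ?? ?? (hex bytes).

MEM[0x09,0x0e,0x06,0x07] = a6 30 13 7c

D0: mem[0x11..0x14] <- [1b dd e3 6a]
D1: mem[0x0f..0x14] <- [14 dc f2 13 7c 30]
D2: mem[0x0c..0x0f] <- [13 7c 30 a6]
D3: mem[0x07..0x09] <- [7c 30 a6]
query mem[0x09]=0xa6, mem[0x0e]=0x30, mem[0x06]=0x13, mem[0x07]=0x7c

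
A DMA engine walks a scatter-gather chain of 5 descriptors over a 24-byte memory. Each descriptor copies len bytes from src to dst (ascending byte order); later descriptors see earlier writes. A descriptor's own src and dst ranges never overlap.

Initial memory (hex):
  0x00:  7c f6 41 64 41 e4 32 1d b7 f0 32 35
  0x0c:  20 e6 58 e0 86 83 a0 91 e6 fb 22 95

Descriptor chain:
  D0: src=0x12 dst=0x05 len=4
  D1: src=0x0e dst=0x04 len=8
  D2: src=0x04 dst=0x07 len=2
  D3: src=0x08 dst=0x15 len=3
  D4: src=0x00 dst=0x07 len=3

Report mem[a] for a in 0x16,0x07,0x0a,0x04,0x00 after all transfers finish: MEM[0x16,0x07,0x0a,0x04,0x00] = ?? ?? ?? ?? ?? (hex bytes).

MEM[0x16,0x07,0x0a,0x04,0x00] = 91 7c e6 58 7c

#0 dst[0x05+4] := {0xa0,0x91,0xe6,0xfb}
#1 dst[0x04+8] := {0x58,0xe0,0x86,0x83,0xa0,0x91,0xe6,0xfb}
#2 dst[0x07+2] := {0x58,0xe0}
#3 dst[0x15+3] := {0xe0,0x91,0xe6}
#4 dst[0x07+3] := {0x7c,0xf6,0x41}
query mem[0x16]=0x91, mem[0x07]=0x7c, mem[0x0a]=0xe6, mem[0x04]=0x58, mem[0x00]=0x7c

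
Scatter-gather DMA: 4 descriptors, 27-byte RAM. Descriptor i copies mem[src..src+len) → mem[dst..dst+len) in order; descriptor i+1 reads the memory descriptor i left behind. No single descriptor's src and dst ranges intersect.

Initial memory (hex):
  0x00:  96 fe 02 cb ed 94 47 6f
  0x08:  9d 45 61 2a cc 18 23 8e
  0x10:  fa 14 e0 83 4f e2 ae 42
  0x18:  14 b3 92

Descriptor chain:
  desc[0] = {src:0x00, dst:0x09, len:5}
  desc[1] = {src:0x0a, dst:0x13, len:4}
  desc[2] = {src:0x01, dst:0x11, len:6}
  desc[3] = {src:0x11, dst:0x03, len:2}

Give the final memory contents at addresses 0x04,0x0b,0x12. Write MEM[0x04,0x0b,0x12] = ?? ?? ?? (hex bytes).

#0 dst[0x09+5] := {0x96,0xfe,0x02,0xcb,0xed}
#1 dst[0x13+4] := {0xfe,0x02,0xcb,0xed}
#2 dst[0x11+6] := {0xfe,0x02,0xcb,0xed,0x94,0x47}
#3 dst[0x03+2] := {0xfe,0x02}
query mem[0x04]=0x02, mem[0x0b]=0x02, mem[0x12]=0x02

MEM[0x04,0x0b,0x12] = 02 02 02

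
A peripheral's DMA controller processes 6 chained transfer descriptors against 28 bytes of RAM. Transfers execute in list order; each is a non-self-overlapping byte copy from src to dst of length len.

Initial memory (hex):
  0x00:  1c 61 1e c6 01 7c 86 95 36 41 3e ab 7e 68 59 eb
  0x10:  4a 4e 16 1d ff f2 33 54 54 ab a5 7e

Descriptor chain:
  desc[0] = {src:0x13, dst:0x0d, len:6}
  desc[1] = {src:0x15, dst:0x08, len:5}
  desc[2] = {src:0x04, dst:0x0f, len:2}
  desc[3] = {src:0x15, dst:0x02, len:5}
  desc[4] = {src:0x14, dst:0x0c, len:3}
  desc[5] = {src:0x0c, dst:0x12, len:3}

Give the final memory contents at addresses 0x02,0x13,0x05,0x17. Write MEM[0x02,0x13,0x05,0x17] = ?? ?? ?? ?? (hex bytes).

D0: mem[0x0d..0x12] <- [1d ff f2 33 54 54]
D1: mem[0x08..0x0c] <- [f2 33 54 54 ab]
D2: mem[0x0f..0x10] <- [01 7c]
D3: mem[0x02..0x06] <- [f2 33 54 54 ab]
D4: mem[0x0c..0x0e] <- [ff f2 33]
D5: mem[0x12..0x14] <- [ff f2 33]
query mem[0x02]=0xf2, mem[0x13]=0xf2, mem[0x05]=0x54, mem[0x17]=0x54

MEM[0x02,0x13,0x05,0x17] = f2 f2 54 54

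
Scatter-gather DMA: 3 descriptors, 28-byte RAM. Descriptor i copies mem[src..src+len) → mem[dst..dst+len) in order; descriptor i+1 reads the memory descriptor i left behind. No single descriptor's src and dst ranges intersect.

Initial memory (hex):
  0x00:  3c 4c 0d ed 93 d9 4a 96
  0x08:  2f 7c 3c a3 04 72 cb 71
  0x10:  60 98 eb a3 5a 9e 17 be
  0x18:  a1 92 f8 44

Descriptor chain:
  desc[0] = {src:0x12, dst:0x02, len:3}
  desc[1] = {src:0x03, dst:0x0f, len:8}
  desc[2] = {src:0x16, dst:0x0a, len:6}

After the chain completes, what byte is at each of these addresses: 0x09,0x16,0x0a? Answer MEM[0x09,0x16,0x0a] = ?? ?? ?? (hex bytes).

[0] 0x12->0x02 len=3 : eb a3 5a
[1] 0x03->0x0f len=8 : a3 5a d9 4a 96 2f 7c 3c
[2] 0x16->0x0a len=6 : 3c be a1 92 f8 44
query mem[0x09]=0x7c, mem[0x16]=0x3c, mem[0x0a]=0x3c

MEM[0x09,0x16,0x0a] = 7c 3c 3c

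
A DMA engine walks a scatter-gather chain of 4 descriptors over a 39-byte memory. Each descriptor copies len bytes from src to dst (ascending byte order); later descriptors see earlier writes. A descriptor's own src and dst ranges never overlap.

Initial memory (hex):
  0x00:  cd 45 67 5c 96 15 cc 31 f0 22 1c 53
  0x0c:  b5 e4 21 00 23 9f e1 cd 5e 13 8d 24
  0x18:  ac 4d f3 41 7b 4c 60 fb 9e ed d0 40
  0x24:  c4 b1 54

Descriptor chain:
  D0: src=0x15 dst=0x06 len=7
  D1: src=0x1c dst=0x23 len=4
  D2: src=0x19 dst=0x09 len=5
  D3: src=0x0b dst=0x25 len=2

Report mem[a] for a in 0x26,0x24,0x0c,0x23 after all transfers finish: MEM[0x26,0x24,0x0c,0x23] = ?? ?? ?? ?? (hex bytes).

  after D0: wrote 7B at 0x06 = 138d24ac4df341
  after D1: wrote 4B at 0x23 = 7b4c60fb
  after D2: wrote 5B at 0x09 = 4df3417b4c
  after D3: wrote 2B at 0x25 = 417b
query mem[0x26]=0x7b, mem[0x24]=0x4c, mem[0x0c]=0x7b, mem[0x23]=0x7b

MEM[0x26,0x24,0x0c,0x23] = 7b 4c 7b 7b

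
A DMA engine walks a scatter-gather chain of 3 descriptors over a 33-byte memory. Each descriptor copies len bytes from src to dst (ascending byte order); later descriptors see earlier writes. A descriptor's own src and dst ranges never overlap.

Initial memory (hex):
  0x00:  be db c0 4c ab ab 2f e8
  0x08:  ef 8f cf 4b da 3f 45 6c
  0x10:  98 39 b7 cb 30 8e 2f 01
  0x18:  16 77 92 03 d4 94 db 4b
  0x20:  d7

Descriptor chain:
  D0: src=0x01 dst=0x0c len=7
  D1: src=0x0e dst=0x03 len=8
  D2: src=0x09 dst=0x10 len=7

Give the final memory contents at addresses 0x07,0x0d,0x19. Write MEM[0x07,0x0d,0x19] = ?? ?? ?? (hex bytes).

MEM[0x07,0x0d,0x19] = e8 c0 77

  after D0: wrote 7B at 0x0c = dbc04cabab2fe8
  after D1: wrote 8B at 0x03 = 4cabab2fe8cb308e
  after D2: wrote 7B at 0x10 = 308e4bdbc04cab
query mem[0x07]=0xe8, mem[0x0d]=0xc0, mem[0x19]=0x77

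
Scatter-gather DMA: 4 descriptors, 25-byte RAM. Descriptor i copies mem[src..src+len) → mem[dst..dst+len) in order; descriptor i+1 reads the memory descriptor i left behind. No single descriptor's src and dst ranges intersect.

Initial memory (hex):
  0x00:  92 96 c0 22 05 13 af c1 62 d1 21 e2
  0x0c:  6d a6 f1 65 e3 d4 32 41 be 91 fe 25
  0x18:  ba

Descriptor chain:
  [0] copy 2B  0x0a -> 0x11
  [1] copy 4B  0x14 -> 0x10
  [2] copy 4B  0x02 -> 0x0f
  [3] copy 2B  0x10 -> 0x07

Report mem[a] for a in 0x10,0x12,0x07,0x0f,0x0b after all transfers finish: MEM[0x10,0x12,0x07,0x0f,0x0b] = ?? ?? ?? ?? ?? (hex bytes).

MEM[0x10,0x12,0x07,0x0f,0x0b] = 22 13 22 c0 e2

  after D0: wrote 2B at 0x11 = 21e2
  after D1: wrote 4B at 0x10 = be91fe25
  after D2: wrote 4B at 0x0f = c0220513
  after D3: wrote 2B at 0x07 = 2205
query mem[0x10]=0x22, mem[0x12]=0x13, mem[0x07]=0x22, mem[0x0f]=0xc0, mem[0x0b]=0xe2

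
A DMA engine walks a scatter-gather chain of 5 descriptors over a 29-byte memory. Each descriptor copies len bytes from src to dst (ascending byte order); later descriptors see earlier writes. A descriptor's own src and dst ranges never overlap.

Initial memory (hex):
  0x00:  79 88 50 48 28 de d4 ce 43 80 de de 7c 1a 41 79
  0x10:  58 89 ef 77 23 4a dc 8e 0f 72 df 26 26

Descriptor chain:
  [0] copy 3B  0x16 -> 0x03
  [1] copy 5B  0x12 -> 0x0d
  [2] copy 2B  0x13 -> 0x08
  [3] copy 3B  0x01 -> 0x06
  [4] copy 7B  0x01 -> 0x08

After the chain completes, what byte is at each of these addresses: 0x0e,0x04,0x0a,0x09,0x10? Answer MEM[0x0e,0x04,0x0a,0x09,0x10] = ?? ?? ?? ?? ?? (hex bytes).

MEM[0x0e,0x04,0x0a,0x09,0x10] = 50 8e dc 50 4a

D0: mem[0x03..0x05] <- [dc 8e 0f]
D1: mem[0x0d..0x11] <- [ef 77 23 4a dc]
D2: mem[0x08..0x09] <- [77 23]
D3: mem[0x06..0x08] <- [88 50 dc]
D4: mem[0x08..0x0e] <- [88 50 dc 8e 0f 88 50]
query mem[0x0e]=0x50, mem[0x04]=0x8e, mem[0x0a]=0xdc, mem[0x09]=0x50, mem[0x10]=0x4a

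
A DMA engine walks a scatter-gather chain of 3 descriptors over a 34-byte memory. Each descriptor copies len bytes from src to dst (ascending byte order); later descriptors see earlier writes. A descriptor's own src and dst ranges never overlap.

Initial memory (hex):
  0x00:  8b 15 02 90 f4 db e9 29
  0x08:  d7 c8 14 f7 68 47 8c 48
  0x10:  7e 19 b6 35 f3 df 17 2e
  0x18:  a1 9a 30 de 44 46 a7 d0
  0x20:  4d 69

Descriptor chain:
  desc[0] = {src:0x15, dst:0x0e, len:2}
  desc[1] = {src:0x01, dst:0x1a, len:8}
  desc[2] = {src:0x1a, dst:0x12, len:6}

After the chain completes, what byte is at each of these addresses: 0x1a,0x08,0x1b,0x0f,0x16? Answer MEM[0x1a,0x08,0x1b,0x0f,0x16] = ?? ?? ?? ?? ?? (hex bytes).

#0 dst[0x0e+2] := {0xdf,0x17}
#1 dst[0x1a+8] := {0x15,0x02,0x90,0xf4,0xdb,0xe9,0x29,0xd7}
#2 dst[0x12+6] := {0x15,0x02,0x90,0xf4,0xdb,0xe9}
query mem[0x1a]=0x15, mem[0x08]=0xd7, mem[0x1b]=0x02, mem[0x0f]=0x17, mem[0x16]=0xdb

MEM[0x1a,0x08,0x1b,0x0f,0x16] = 15 d7 02 17 db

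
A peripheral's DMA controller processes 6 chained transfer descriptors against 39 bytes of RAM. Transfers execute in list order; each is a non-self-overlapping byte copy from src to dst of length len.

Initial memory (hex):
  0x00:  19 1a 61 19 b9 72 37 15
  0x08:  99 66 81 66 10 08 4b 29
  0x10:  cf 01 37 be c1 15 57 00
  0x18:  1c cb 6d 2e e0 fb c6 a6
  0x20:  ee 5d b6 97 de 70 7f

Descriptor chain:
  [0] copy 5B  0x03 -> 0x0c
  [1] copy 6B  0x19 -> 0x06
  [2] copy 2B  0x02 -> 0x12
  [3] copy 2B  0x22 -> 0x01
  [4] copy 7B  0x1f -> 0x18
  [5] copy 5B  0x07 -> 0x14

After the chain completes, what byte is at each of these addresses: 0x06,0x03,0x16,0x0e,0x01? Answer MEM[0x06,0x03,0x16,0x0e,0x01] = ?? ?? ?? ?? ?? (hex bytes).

MEM[0x06,0x03,0x16,0x0e,0x01] = cb 19 e0 72 b6

[0] 0x03->0x0c len=5 : 19 b9 72 37 15
[1] 0x19->0x06 len=6 : cb 6d 2e e0 fb c6
[2] 0x02->0x12 len=2 : 61 19
[3] 0x22->0x01 len=2 : b6 97
[4] 0x1f->0x18 len=7 : a6 ee 5d b6 97 de 70
[5] 0x07->0x14 len=5 : 6d 2e e0 fb c6
query mem[0x06]=0xcb, mem[0x03]=0x19, mem[0x16]=0xe0, mem[0x0e]=0x72, mem[0x01]=0xb6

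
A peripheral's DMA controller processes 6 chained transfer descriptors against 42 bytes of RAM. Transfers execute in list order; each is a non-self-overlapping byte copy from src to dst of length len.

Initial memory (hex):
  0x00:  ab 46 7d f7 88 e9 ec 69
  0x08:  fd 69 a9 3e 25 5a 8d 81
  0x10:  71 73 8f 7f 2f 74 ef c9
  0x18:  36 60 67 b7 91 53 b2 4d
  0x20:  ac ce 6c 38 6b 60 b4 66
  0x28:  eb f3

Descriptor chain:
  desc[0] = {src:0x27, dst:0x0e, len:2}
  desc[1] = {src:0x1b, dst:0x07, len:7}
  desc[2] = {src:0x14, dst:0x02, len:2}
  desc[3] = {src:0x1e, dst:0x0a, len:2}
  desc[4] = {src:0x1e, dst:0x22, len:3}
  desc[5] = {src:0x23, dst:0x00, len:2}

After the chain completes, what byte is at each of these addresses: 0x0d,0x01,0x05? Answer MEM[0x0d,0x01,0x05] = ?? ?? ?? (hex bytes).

MEM[0x0d,0x01,0x05] = ce ac e9

D0: mem[0x0e..0x0f] <- [66 eb]
D1: mem[0x07..0x0d] <- [b7 91 53 b2 4d ac ce]
D2: mem[0x02..0x03] <- [2f 74]
D3: mem[0x0a..0x0b] <- [b2 4d]
D4: mem[0x22..0x24] <- [b2 4d ac]
D5: mem[0x00..0x01] <- [4d ac]
query mem[0x0d]=0xce, mem[0x01]=0xac, mem[0x05]=0xe9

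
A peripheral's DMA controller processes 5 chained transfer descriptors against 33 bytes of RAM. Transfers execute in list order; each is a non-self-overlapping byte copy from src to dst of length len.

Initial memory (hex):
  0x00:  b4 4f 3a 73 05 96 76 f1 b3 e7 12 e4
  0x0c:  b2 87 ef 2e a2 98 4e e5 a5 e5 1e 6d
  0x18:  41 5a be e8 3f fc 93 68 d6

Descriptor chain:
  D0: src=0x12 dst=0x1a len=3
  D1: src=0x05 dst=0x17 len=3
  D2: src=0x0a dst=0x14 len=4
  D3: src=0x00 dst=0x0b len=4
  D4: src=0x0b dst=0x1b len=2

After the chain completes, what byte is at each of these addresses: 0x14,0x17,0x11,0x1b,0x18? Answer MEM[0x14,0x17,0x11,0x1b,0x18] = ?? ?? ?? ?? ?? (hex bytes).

MEM[0x14,0x17,0x11,0x1b,0x18] = 12 87 98 b4 76

  after D0: wrote 3B at 0x1a = 4ee5a5
  after D1: wrote 3B at 0x17 = 9676f1
  after D2: wrote 4B at 0x14 = 12e4b287
  after D3: wrote 4B at 0x0b = b44f3a73
  after D4: wrote 2B at 0x1b = b44f
query mem[0x14]=0x12, mem[0x17]=0x87, mem[0x11]=0x98, mem[0x1b]=0xb4, mem[0x18]=0x76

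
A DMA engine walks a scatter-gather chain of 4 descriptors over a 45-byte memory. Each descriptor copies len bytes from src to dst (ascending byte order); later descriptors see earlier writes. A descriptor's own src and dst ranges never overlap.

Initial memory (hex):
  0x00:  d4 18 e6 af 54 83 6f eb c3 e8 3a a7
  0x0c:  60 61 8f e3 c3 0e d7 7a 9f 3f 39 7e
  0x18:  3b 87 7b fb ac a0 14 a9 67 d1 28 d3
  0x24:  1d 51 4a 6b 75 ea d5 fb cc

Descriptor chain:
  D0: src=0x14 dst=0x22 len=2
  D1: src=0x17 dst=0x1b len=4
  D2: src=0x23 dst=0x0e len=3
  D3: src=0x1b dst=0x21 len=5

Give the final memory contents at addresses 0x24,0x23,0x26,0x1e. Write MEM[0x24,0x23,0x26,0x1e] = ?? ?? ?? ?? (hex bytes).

#0 dst[0x22+2] := {0x9f,0x3f}
#1 dst[0x1b+4] := {0x7e,0x3b,0x87,0x7b}
#2 dst[0x0e+3] := {0x3f,0x1d,0x51}
#3 dst[0x21+5] := {0x7e,0x3b,0x87,0x7b,0xa9}
query mem[0x24]=0x7b, mem[0x23]=0x87, mem[0x26]=0x4a, mem[0x1e]=0x7b

MEM[0x24,0x23,0x26,0x1e] = 7b 87 4a 7b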